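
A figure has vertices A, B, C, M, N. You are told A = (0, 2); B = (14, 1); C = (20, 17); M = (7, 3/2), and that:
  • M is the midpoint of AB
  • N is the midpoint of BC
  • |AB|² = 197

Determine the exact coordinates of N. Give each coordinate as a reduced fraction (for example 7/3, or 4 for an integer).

1. N_x = 17  [2·N = B+C = (14, 1)+(20, 17)]
2. N_y = 9  [2·N = B+C = (14, 1)+(20, 17)]
   so N = (17, 9)

N = (17, 9)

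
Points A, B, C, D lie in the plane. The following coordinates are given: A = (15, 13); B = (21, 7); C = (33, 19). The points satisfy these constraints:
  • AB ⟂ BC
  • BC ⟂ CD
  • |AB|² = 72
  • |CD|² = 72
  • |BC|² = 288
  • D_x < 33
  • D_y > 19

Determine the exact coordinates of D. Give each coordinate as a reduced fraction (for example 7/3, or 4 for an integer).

1. D_x = 27  [[BC ⟂ CD ⇒ 12x+12y-624=0] ∩ [|D−(33, 19)|²=72]]
2. D_y = 25  [[BC ⟂ CD ⇒ 12x+12y-624=0] ∩ [|D−(33, 19)|²=72]]
   so D = (27, 25)

D = (27, 25)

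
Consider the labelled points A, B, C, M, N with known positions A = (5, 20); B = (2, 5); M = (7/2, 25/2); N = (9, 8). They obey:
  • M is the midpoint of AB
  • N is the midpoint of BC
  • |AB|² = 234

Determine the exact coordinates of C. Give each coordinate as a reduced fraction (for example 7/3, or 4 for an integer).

1. C_x = 16  [C = 2·N−B = 2·(9, 8)−(2, 5)]
2. C_y = 11  [C = 2·N−B = 2·(9, 8)−(2, 5)]
   so C = (16, 11)

C = (16, 11)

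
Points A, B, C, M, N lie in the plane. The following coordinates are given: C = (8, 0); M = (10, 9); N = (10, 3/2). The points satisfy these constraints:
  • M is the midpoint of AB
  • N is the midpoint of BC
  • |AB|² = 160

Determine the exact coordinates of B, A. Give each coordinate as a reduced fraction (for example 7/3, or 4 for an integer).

1. B_x = 12  [B = 2·N−C = 2·(10, 3/2)−(8, 0)]
2. B_y = 3  [B = 2·N−C = 2·(10, 3/2)−(8, 0)]
   so B = (12, 3)
3. A_x = 8  [A = 2·M−B = 2·(10, 9)−(12, 3)]
4. A_y = 15  [A = 2·M−B = 2·(10, 9)−(12, 3)]
   so A = (8, 15)

B = (12, 3)
A = (8, 15)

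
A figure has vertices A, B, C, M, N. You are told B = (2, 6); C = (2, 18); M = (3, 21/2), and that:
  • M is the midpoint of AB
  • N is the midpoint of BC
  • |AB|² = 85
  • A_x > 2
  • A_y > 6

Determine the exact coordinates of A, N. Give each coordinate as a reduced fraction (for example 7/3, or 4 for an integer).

A = (4, 15)
N = (2, 12)

1. A_x = 4  [A = 2·M−B = 2·(3, 21/2)−(2, 6)]
2. A_y = 15  [A = 2·M−B = 2·(3, 21/2)−(2, 6)]
   so A = (4, 15)
3. N_x = 2  [2·N = B+C = (2, 6)+(2, 18)]
4. N_y = 12  [2·N = B+C = (2, 6)+(2, 18)]
   so N = (2, 12)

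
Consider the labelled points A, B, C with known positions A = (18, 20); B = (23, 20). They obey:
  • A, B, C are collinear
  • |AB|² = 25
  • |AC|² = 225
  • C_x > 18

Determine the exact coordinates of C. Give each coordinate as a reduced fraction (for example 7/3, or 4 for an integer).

1. C_x = 33  [[A, B, C are collinear ⇒ 5y-100=0] ∩ [|C−(18, 20)|²=225]]
2. C_y = 20  [[A, B, C are collinear ⇒ 5y-100=0] ∩ [|C−(18, 20)|²=225]]
   so C = (33, 20)

C = (33, 20)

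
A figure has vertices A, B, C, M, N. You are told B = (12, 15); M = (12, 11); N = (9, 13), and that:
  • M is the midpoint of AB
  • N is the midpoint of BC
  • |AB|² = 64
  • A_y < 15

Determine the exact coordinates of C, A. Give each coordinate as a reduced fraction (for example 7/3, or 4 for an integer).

1. A_x = 12  [A = 2·M−B = 2·(12, 11)−(12, 15)]
2. A_y = 7  [A = 2·M−B = 2·(12, 11)−(12, 15)]
   so A = (12, 7)
3. C_x = 6  [C = 2·N−B = 2·(9, 13)−(12, 15)]
4. C_y = 11  [C = 2·N−B = 2·(9, 13)−(12, 15)]
   so C = (6, 11)

C = (6, 11)
A = (12, 7)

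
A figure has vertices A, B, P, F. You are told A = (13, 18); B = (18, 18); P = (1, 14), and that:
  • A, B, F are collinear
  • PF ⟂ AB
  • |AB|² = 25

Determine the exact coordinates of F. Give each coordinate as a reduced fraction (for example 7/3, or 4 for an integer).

F = (1, 18)

1. F_x = 1  [[A, B, F are collinear ⇒ 5y-90=0] ∩ [PF ⟂ AB ⇒ 5x-5=0]]
2. F_y = 18  [[A, B, F are collinear ⇒ 5y-90=0] ∩ [PF ⟂ AB ⇒ 5x-5=0]]
   so F = (1, 18)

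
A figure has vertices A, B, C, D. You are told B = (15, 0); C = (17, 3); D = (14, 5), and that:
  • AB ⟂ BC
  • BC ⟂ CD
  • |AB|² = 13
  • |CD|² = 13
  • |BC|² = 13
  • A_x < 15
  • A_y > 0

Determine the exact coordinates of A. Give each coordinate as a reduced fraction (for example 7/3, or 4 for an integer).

1. A_x = 12  [[AB ⟂ BC ⇒ -2x-3y+30=0] ∩ [|A−(15, 0)|²=13]]
2. A_y = 2  [[AB ⟂ BC ⇒ -2x-3y+30=0] ∩ [|A−(15, 0)|²=13]]
   so A = (12, 2)

A = (12, 2)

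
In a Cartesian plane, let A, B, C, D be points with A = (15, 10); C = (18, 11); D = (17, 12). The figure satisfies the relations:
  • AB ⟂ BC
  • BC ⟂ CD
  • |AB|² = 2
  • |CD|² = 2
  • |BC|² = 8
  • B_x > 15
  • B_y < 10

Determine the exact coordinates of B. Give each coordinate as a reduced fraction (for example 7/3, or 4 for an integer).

1. B_x = 16  [[BC ⟂ CD ⇒ 1x-1y-7=0] ∩ [|B−(15, 10)|²=2]]
2. B_y = 9  [[BC ⟂ CD ⇒ 1x-1y-7=0] ∩ [|B−(15, 10)|²=2]]
   so B = (16, 9)

B = (16, 9)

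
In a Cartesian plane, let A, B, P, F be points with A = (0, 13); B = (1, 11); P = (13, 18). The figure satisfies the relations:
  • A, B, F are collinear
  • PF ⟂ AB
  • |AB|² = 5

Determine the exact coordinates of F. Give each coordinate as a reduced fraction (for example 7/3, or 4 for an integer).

1. F_x = 3/5  [[A, B, F are collinear ⇒ 2x+1y-13=0] ∩ [PF ⟂ AB ⇒ 1x-2y+23=0]]
2. F_y = 59/5  [[A, B, F are collinear ⇒ 2x+1y-13=0] ∩ [PF ⟂ AB ⇒ 1x-2y+23=0]]
   so F = (3/5, 59/5)

F = (3/5, 59/5)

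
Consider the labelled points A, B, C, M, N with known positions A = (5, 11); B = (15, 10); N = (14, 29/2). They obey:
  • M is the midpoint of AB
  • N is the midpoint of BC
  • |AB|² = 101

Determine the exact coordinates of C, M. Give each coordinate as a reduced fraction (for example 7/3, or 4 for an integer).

1. M_x = 10  [2·M = A+B = (5, 11)+(15, 10)]
2. M_y = 21/2  [2·M = A+B = (5, 11)+(15, 10)]
   so M = (10, 21/2)
3. C_x = 13  [C = 2·N−B = 2·(14, 29/2)−(15, 10)]
4. C_y = 19  [C = 2·N−B = 2·(14, 29/2)−(15, 10)]
   so C = (13, 19)

C = (13, 19)
M = (10, 21/2)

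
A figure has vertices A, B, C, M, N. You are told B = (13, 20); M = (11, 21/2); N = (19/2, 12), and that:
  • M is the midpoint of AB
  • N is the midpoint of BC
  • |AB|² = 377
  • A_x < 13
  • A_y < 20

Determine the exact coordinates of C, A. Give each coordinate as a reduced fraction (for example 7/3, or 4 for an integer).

1. A_x = 9  [A = 2·M−B = 2·(11, 21/2)−(13, 20)]
2. A_y = 1  [A = 2·M−B = 2·(11, 21/2)−(13, 20)]
   so A = (9, 1)
3. C_x = 6  [C = 2·N−B = 2·(19/2, 12)−(13, 20)]
4. C_y = 4  [C = 2·N−B = 2·(19/2, 12)−(13, 20)]
   so C = (6, 4)

C = (6, 4)
A = (9, 1)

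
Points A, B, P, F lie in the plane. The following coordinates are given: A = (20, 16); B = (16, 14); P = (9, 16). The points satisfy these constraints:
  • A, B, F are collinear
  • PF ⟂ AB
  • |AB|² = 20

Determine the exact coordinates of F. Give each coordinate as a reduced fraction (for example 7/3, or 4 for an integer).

1. F_x = 56/5  [[A, B, F are collinear ⇒ 2x-4y+24=0] ∩ [PF ⟂ AB ⇒ -4x-2y+68=0]]
2. F_y = 58/5  [[A, B, F are collinear ⇒ 2x-4y+24=0] ∩ [PF ⟂ AB ⇒ -4x-2y+68=0]]
   so F = (56/5, 58/5)

F = (56/5, 58/5)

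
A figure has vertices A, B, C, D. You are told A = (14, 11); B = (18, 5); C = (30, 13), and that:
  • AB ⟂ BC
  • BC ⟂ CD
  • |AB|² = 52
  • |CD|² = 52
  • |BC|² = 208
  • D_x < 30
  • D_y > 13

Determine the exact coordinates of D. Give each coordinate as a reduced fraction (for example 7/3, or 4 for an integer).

D = (26, 19)

1. D_x = 26  [[BC ⟂ CD ⇒ 12x+8y-464=0] ∩ [|D−(30, 13)|²=52]]
2. D_y = 19  [[BC ⟂ CD ⇒ 12x+8y-464=0] ∩ [|D−(30, 13)|²=52]]
   so D = (26, 19)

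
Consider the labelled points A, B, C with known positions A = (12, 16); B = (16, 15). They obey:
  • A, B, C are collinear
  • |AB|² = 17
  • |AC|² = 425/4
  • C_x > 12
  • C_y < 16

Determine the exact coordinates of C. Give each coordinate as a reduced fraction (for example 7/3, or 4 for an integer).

1. C_x = 22  [[A, B, C are collinear ⇒ 1x+4y-76=0] ∩ [|C−(12, 16)|²=425/4]]
2. C_y = 27/2  [[A, B, C are collinear ⇒ 1x+4y-76=0] ∩ [|C−(12, 16)|²=425/4]]
   so C = (22, 27/2)

C = (22, 27/2)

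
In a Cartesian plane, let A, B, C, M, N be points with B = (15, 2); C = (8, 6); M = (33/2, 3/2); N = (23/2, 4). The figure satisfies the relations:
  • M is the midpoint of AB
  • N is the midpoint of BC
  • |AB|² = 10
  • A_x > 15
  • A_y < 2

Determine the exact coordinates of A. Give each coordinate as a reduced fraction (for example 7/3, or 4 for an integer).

A = (18, 1)

1. A_x = 18  [A = 2·M−B = 2·(33/2, 3/2)−(15, 2)]
2. A_y = 1  [A = 2·M−B = 2·(33/2, 3/2)−(15, 2)]
   so A = (18, 1)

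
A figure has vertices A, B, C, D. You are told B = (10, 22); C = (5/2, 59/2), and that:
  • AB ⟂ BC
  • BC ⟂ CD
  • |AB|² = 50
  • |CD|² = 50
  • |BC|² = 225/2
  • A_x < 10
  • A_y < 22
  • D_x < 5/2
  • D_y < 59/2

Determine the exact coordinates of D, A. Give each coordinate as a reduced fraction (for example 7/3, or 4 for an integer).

1. D_x = -5/2  [[BC ⟂ CD ⇒ -15/2x+15/2y-405/2=0] ∩ [|D−(5/2, 59/2)|²=50]]
2. D_y = 49/2  [[BC ⟂ CD ⇒ -15/2x+15/2y-405/2=0] ∩ [|D−(5/2, 59/2)|²=50]]
   so D = (-5/2, 49/2)
3. A_x = 5  [[AB ⟂ BC ⇒ 15/2x-15/2y+90=0] ∩ [|A−(10, 22)|²=50]]
4. A_y = 17  [[AB ⟂ BC ⇒ 15/2x-15/2y+90=0] ∩ [|A−(10, 22)|²=50]]
   so A = (5, 17)

D = (-5/2, 49/2)
A = (5, 17)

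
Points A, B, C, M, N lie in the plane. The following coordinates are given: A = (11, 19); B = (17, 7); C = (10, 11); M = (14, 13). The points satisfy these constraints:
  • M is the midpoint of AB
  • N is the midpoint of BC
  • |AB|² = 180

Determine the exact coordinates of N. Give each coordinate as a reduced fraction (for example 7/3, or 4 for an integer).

1. N_x = 27/2  [2·N = B+C = (17, 7)+(10, 11)]
2. N_y = 9  [2·N = B+C = (17, 7)+(10, 11)]
   so N = (27/2, 9)

N = (27/2, 9)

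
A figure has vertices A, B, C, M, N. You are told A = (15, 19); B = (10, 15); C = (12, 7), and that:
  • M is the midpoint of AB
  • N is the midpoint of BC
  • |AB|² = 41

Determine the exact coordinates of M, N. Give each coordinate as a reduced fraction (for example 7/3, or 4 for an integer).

M = (25/2, 17)
N = (11, 11)

1. M_x = 25/2  [2·M = A+B = (15, 19)+(10, 15)]
2. M_y = 17  [2·M = A+B = (15, 19)+(10, 15)]
   so M = (25/2, 17)
3. N_x = 11  [2·N = B+C = (10, 15)+(12, 7)]
4. N_y = 11  [2·N = B+C = (10, 15)+(12, 7)]
   so N = (11, 11)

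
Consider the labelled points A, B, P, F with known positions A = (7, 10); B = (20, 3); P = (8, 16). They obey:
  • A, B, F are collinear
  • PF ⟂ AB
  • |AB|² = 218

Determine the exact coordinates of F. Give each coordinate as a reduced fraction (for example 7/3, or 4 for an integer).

1. F_x = 1149/218  [[A, B, F are collinear ⇒ 7x+13y-179=0] ∩ [PF ⟂ AB ⇒ 13x-7y+8=0]]
2. F_y = 2383/218  [[A, B, F are collinear ⇒ 7x+13y-179=0] ∩ [PF ⟂ AB ⇒ 13x-7y+8=0]]
   so F = (1149/218, 2383/218)

F = (1149/218, 2383/218)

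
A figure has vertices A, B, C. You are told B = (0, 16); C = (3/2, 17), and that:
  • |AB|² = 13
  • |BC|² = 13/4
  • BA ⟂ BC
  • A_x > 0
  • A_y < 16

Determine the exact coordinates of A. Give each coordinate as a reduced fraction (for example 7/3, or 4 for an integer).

1. A_x = 2  [[BA ⟂ BC ⇒ 3/2x+1y-16=0] ∩ [|A−(0, 16)|²=13]]
2. A_y = 13  [[BA ⟂ BC ⇒ 3/2x+1y-16=0] ∩ [|A−(0, 16)|²=13]]
   so A = (2, 13)

A = (2, 13)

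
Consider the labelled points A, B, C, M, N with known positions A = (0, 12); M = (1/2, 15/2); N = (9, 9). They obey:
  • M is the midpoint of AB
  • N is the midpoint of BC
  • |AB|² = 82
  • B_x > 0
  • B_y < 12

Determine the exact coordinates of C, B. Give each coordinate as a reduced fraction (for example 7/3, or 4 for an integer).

1. B_x = 1  [B = 2·M−A = 2·(1/2, 15/2)−(0, 12)]
2. B_y = 3  [B = 2·M−A = 2·(1/2, 15/2)−(0, 12)]
   so B = (1, 3)
3. C_x = 17  [C = 2·N−B = 2·(9, 9)−(1, 3)]
4. C_y = 15  [C = 2·N−B = 2·(9, 9)−(1, 3)]
   so C = (17, 15)

C = (17, 15)
B = (1, 3)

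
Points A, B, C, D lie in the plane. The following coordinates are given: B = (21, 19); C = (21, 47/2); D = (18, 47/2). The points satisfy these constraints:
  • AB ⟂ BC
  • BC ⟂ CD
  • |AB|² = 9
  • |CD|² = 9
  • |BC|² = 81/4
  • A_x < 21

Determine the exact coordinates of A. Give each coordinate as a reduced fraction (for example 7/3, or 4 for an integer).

A = (18, 19)

1. A_x = 18  [[AB ⟂ BC ⇒ -9/2y+171/2=0] ∩ [|A−(21, 19)|²=9]]
2. A_y = 19  [[AB ⟂ BC ⇒ -9/2y+171/2=0] ∩ [|A−(21, 19)|²=9]]
   so A = (18, 19)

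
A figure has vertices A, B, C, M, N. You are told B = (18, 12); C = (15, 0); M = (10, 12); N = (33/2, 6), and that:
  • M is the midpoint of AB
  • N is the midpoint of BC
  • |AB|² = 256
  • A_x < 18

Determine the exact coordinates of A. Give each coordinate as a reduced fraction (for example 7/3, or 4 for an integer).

A = (2, 12)

1. A_x = 2  [A = 2·M−B = 2·(10, 12)−(18, 12)]
2. A_y = 12  [A = 2·M−B = 2·(10, 12)−(18, 12)]
   so A = (2, 12)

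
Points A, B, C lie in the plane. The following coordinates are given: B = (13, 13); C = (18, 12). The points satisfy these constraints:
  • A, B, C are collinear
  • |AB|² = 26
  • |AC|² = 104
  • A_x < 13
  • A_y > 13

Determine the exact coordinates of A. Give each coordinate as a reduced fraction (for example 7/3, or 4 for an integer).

A = (8, 14)

1. A_x = 8  [[A, B, C are collinear ⇒ 1x+5y-78=0] ∩ [|A−(13, 13)|²=26]]
2. A_y = 14  [[A, B, C are collinear ⇒ 1x+5y-78=0] ∩ [|A−(13, 13)|²=26]]
   so A = (8, 14)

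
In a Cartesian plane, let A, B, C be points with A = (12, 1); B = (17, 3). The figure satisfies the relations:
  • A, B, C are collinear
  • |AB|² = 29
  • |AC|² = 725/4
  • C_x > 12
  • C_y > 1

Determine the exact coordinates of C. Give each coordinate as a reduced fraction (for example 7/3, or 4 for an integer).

1. C_x = 49/2  [[A, B, C are collinear ⇒ -2x+5y+19=0] ∩ [|C−(12, 1)|²=725/4]]
2. C_y = 6  [[A, B, C are collinear ⇒ -2x+5y+19=0] ∩ [|C−(12, 1)|²=725/4]]
   so C = (49/2, 6)

C = (49/2, 6)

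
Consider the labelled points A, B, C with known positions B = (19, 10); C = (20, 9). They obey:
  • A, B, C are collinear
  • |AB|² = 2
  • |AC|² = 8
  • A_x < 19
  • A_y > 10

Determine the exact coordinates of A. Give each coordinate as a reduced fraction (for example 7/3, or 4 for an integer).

A = (18, 11)

1. A_x = 18  [[A, B, C are collinear ⇒ 1x+1y-29=0] ∩ [|A−(19, 10)|²=2]]
2. A_y = 11  [[A, B, C are collinear ⇒ 1x+1y-29=0] ∩ [|A−(19, 10)|²=2]]
   so A = (18, 11)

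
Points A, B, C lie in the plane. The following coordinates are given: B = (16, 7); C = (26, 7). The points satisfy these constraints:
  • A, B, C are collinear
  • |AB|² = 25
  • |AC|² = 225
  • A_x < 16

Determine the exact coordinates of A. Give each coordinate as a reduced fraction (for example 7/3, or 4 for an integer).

A = (11, 7)

1. A_x = 11  [[A, B, C are collinear ⇒ 10y-70=0] ∩ [|A−(16, 7)|²=25]]
2. A_y = 7  [[A, B, C are collinear ⇒ 10y-70=0] ∩ [|A−(16, 7)|²=25]]
   so A = (11, 7)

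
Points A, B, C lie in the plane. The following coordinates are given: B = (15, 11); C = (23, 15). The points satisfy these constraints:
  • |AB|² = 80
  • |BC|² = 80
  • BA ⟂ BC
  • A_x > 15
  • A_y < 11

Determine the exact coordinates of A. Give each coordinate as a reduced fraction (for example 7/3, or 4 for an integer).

A = (19, 3)

1. A_x = 19  [[BA ⟂ BC ⇒ 8x+4y-164=0] ∩ [|A−(15, 11)|²=80]]
2. A_y = 3  [[BA ⟂ BC ⇒ 8x+4y-164=0] ∩ [|A−(15, 11)|²=80]]
   so A = (19, 3)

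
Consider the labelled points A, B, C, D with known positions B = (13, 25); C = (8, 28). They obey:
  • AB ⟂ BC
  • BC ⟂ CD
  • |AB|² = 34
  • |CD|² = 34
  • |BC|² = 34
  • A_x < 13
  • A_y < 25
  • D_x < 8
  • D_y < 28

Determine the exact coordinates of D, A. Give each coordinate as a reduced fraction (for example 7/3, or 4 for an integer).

1. D_x = 5  [[BC ⟂ CD ⇒ -5x+3y-44=0] ∩ [|D−(8, 28)|²=34]]
2. D_y = 23  [[BC ⟂ CD ⇒ -5x+3y-44=0] ∩ [|D−(8, 28)|²=34]]
   so D = (5, 23)
3. A_x = 10  [[AB ⟂ BC ⇒ 5x-3y+10=0] ∩ [|A−(13, 25)|²=34]]
4. A_y = 20  [[AB ⟂ BC ⇒ 5x-3y+10=0] ∩ [|A−(13, 25)|²=34]]
   so A = (10, 20)

D = (5, 23)
A = (10, 20)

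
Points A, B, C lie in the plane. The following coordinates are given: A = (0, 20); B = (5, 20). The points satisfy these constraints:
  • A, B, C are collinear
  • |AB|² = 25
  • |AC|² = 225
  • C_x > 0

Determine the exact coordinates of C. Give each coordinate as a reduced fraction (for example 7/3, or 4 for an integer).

C = (15, 20)

1. C_x = 15  [[A, B, C are collinear ⇒ 5y-100=0] ∩ [|C−(0, 20)|²=225]]
2. C_y = 20  [[A, B, C are collinear ⇒ 5y-100=0] ∩ [|C−(0, 20)|²=225]]
   so C = (15, 20)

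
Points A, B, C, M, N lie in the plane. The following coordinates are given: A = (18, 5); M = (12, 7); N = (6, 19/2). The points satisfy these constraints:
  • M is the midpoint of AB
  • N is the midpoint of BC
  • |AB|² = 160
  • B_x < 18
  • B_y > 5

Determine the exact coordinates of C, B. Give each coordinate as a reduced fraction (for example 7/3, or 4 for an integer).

C = (6, 10)
B = (6, 9)

1. B_x = 6  [B = 2·M−A = 2·(12, 7)−(18, 5)]
2. B_y = 9  [B = 2·M−A = 2·(12, 7)−(18, 5)]
   so B = (6, 9)
3. C_x = 6  [C = 2·N−B = 2·(6, 19/2)−(6, 9)]
4. C_y = 10  [C = 2·N−B = 2·(6, 19/2)−(6, 9)]
   so C = (6, 10)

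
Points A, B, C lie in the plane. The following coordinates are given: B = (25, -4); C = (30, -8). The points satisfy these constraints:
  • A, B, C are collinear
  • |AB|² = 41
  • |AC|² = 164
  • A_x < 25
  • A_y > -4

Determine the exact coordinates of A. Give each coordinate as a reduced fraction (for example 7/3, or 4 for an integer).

A = (20, 0)

1. A_x = 20  [[A, B, C are collinear ⇒ 4x+5y-80=0] ∩ [|A−(25, -4)|²=41]]
2. A_y = 0  [[A, B, C are collinear ⇒ 4x+5y-80=0] ∩ [|A−(25, -4)|²=41]]
   so A = (20, 0)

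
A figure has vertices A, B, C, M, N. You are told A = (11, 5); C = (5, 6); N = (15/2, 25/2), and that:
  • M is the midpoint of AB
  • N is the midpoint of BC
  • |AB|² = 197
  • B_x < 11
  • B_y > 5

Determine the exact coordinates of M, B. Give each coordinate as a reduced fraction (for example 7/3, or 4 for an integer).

1. B_x = 10  [B = 2·N−C = 2·(15/2, 25/2)−(5, 6)]
2. B_y = 19  [B = 2·N−C = 2·(15/2, 25/2)−(5, 6)]
   so B = (10, 19)
3. M_x = 21/2  [2·M = A+B = (11, 5)+(10, 19)]
4. M_y = 12  [2·M = A+B = (11, 5)+(10, 19)]
   so M = (21/2, 12)

M = (21/2, 12)
B = (10, 19)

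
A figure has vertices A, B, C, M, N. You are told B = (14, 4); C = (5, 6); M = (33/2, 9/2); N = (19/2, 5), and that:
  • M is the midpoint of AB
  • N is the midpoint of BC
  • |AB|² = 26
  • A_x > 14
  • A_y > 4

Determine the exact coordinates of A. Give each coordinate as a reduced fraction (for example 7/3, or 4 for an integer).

A = (19, 5)

1. A_x = 19  [A = 2·M−B = 2·(33/2, 9/2)−(14, 4)]
2. A_y = 5  [A = 2·M−B = 2·(33/2, 9/2)−(14, 4)]
   so A = (19, 5)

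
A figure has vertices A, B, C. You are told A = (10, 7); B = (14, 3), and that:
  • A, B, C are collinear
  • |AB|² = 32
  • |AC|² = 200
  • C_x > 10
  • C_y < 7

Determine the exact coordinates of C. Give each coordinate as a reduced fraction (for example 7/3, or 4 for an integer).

C = (20, -3)

1. C_x = 20  [[A, B, C are collinear ⇒ 4x+4y-68=0] ∩ [|C−(10, 7)|²=200]]
2. C_y = -3  [[A, B, C are collinear ⇒ 4x+4y-68=0] ∩ [|C−(10, 7)|²=200]]
   so C = (20, -3)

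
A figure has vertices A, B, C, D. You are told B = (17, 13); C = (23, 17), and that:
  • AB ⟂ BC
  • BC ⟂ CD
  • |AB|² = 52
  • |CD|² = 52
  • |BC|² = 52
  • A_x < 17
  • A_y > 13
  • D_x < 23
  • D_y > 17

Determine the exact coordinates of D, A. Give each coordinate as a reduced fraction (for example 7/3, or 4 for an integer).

1. D_x = 19  [[BC ⟂ CD ⇒ 6x+4y-206=0] ∩ [|D−(23, 17)|²=52]]
2. D_y = 23  [[BC ⟂ CD ⇒ 6x+4y-206=0] ∩ [|D−(23, 17)|²=52]]
   so D = (19, 23)
3. A_x = 13  [[AB ⟂ BC ⇒ -6x-4y+154=0] ∩ [|A−(17, 13)|²=52]]
4. A_y = 19  [[AB ⟂ BC ⇒ -6x-4y+154=0] ∩ [|A−(17, 13)|²=52]]
   so A = (13, 19)

D = (19, 23)
A = (13, 19)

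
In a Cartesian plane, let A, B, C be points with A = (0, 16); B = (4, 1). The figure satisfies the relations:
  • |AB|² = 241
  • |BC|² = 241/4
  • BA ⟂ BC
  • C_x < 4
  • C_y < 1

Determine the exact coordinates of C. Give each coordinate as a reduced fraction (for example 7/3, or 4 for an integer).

C = (-7/2, -1)

1. C_x = -7/2  [[BA ⟂ BC ⇒ -4x+15y+1=0] ∩ [|C−(4, 1)|²=241/4]]
2. C_y = -1  [[BA ⟂ BC ⇒ -4x+15y+1=0] ∩ [|C−(4, 1)|²=241/4]]
   so C = (-7/2, -1)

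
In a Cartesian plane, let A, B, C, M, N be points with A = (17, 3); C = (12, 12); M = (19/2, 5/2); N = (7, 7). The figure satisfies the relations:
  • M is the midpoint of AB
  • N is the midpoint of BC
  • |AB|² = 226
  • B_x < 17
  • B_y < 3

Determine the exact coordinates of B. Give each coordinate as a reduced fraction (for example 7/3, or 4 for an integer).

B = (2, 2)

1. B_x = 2  [B = 2·M−A = 2·(19/2, 5/2)−(17, 3)]
2. B_y = 2  [B = 2·M−A = 2·(19/2, 5/2)−(17, 3)]
   so B = (2, 2)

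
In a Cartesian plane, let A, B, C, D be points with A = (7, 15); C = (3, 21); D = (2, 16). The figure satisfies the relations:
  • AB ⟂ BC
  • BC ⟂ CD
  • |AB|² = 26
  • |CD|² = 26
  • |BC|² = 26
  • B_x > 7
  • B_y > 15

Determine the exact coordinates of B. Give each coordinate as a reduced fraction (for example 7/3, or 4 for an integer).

B = (8, 20)

1. B_x = 8  [[BC ⟂ CD ⇒ 1x+5y-108=0] ∩ [|B−(7, 15)|²=26]]
2. B_y = 20  [[BC ⟂ CD ⇒ 1x+5y-108=0] ∩ [|B−(7, 15)|²=26]]
   so B = (8, 20)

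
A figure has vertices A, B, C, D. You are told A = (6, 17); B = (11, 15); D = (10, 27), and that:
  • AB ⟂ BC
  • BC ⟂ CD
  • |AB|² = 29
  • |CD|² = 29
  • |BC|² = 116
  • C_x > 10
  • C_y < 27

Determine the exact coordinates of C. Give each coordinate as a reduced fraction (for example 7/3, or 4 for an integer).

1. C_x = 15  [[AB ⟂ BC ⇒ 5x-2y-25=0] ∩ [|C−(10, 27)|²=29]]
2. C_y = 25  [[AB ⟂ BC ⇒ 5x-2y-25=0] ∩ [|C−(10, 27)|²=29]]
   so C = (15, 25)

C = (15, 25)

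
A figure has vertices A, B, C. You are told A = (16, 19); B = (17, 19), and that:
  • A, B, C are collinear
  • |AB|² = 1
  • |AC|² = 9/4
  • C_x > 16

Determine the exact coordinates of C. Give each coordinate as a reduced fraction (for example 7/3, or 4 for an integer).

C = (35/2, 19)

1. C_x = 35/2  [[A, B, C are collinear ⇒ 1y-19=0] ∩ [|C−(16, 19)|²=9/4]]
2. C_y = 19  [[A, B, C are collinear ⇒ 1y-19=0] ∩ [|C−(16, 19)|²=9/4]]
   so C = (35/2, 19)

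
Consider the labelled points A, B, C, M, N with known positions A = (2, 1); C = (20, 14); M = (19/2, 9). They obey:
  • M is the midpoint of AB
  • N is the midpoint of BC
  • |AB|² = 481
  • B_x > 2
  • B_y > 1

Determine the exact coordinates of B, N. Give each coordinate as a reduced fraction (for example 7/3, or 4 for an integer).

1. B_x = 17  [B = 2·M−A = 2·(19/2, 9)−(2, 1)]
2. B_y = 17  [B = 2·M−A = 2·(19/2, 9)−(2, 1)]
   so B = (17, 17)
3. N_x = 37/2  [2·N = B+C = (17, 17)+(20, 14)]
4. N_y = 31/2  [2·N = B+C = (17, 17)+(20, 14)]
   so N = (37/2, 31/2)

B = (17, 17)
N = (37/2, 31/2)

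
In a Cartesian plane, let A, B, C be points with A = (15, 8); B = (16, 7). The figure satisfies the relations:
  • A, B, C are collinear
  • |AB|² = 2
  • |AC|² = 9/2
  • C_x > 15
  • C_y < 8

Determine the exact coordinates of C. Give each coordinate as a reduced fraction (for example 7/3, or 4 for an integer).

C = (33/2, 13/2)

1. C_x = 33/2  [[A, B, C are collinear ⇒ 1x+1y-23=0] ∩ [|C−(15, 8)|²=9/2]]
2. C_y = 13/2  [[A, B, C are collinear ⇒ 1x+1y-23=0] ∩ [|C−(15, 8)|²=9/2]]
   so C = (33/2, 13/2)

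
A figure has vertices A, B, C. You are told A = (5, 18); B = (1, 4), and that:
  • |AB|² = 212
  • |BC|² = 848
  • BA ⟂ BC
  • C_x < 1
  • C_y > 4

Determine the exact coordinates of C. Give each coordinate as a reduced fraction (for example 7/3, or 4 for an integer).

1. C_x = -27  [[BA ⟂ BC ⇒ 4x+14y-60=0] ∩ [|C−(1, 4)|²=848]]
2. C_y = 12  [[BA ⟂ BC ⇒ 4x+14y-60=0] ∩ [|C−(1, 4)|²=848]]
   so C = (-27, 12)

C = (-27, 12)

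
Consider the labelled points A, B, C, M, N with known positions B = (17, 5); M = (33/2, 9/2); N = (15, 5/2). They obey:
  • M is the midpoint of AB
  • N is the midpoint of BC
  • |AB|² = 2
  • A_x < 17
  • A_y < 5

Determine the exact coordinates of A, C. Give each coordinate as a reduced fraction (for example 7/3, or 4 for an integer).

A = (16, 4)
C = (13, 0)

1. A_x = 16  [A = 2·M−B = 2·(33/2, 9/2)−(17, 5)]
2. A_y = 4  [A = 2·M−B = 2·(33/2, 9/2)−(17, 5)]
   so A = (16, 4)
3. C_x = 13  [C = 2·N−B = 2·(15, 5/2)−(17, 5)]
4. C_y = 0  [C = 2·N−B = 2·(15, 5/2)−(17, 5)]
   so C = (13, 0)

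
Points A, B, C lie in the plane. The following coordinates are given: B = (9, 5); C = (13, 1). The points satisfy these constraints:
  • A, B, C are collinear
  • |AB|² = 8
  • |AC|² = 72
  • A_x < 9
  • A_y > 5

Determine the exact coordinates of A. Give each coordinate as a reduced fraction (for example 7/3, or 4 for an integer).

1. A_x = 7  [[A, B, C are collinear ⇒ 4x+4y-56=0] ∩ [|A−(9, 5)|²=8]]
2. A_y = 7  [[A, B, C are collinear ⇒ 4x+4y-56=0] ∩ [|A−(9, 5)|²=8]]
   so A = (7, 7)

A = (7, 7)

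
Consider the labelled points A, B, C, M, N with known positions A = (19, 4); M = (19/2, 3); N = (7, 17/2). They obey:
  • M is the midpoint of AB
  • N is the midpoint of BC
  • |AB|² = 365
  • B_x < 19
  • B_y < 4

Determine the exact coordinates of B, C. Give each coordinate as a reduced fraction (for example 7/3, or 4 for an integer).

1. B_x = 0  [B = 2·M−A = 2·(19/2, 3)−(19, 4)]
2. B_y = 2  [B = 2·M−A = 2·(19/2, 3)−(19, 4)]
   so B = (0, 2)
3. C_x = 14  [C = 2·N−B = 2·(7, 17/2)−(0, 2)]
4. C_y = 15  [C = 2·N−B = 2·(7, 17/2)−(0, 2)]
   so C = (14, 15)

B = (0, 2)
C = (14, 15)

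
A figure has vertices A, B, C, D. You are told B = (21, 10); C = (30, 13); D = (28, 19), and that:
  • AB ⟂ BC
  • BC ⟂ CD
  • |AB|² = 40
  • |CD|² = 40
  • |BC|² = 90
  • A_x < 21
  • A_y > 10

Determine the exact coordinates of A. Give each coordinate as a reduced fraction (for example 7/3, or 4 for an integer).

A = (19, 16)

1. A_x = 19  [[AB ⟂ BC ⇒ -9x-3y+219=0] ∩ [|A−(21, 10)|²=40]]
2. A_y = 16  [[AB ⟂ BC ⇒ -9x-3y+219=0] ∩ [|A−(21, 10)|²=40]]
   so A = (19, 16)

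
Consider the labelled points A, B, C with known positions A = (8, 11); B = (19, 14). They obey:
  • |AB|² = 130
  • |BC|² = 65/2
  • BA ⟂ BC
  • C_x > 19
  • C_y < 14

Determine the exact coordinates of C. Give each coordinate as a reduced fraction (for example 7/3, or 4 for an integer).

1. C_x = 41/2  [[BA ⟂ BC ⇒ -11x-3y+251=0] ∩ [|C−(19, 14)|²=65/2]]
2. C_y = 17/2  [[BA ⟂ BC ⇒ -11x-3y+251=0] ∩ [|C−(19, 14)|²=65/2]]
   so C = (41/2, 17/2)

C = (41/2, 17/2)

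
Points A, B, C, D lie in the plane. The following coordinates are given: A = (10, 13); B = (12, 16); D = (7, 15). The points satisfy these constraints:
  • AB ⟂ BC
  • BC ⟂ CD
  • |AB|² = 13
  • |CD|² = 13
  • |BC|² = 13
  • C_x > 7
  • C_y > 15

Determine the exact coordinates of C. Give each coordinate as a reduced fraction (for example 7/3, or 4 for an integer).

C = (9, 18)

1. C_x = 9  [[AB ⟂ BC ⇒ 2x+3y-72=0] ∩ [|C−(7, 15)|²=13]]
2. C_y = 18  [[AB ⟂ BC ⇒ 2x+3y-72=0] ∩ [|C−(7, 15)|²=13]]
   so C = (9, 18)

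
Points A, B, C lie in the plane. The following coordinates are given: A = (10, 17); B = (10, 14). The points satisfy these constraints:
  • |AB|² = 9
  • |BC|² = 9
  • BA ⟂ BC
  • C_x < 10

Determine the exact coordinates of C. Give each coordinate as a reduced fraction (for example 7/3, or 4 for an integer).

C = (7, 14)

1. C_x = 7  [[BA ⟂ BC ⇒ 3y-42=0] ∩ [|C−(10, 14)|²=9]]
2. C_y = 14  [[BA ⟂ BC ⇒ 3y-42=0] ∩ [|C−(10, 14)|²=9]]
   so C = (7, 14)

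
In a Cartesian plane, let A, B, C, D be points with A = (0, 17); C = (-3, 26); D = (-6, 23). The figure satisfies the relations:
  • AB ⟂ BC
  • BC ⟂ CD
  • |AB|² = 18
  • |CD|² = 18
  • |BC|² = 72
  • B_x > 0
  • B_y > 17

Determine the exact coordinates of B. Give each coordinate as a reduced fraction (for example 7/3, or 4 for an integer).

1. B_x = 3  [[BC ⟂ CD ⇒ 3x+3y-69=0] ∩ [|B−(0, 17)|²=18]]
2. B_y = 20  [[BC ⟂ CD ⇒ 3x+3y-69=0] ∩ [|B−(0, 17)|²=18]]
   so B = (3, 20)

B = (3, 20)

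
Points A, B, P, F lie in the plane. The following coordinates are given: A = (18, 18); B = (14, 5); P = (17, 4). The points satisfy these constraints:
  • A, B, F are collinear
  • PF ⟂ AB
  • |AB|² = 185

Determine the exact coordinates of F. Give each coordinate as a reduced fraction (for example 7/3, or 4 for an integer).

1. F_x = 2586/185  [[A, B, F are collinear ⇒ 13x-4y-162=0] ∩ [PF ⟂ AB ⇒ -4x-13y+120=0]]
2. F_y = 912/185  [[A, B, F are collinear ⇒ 13x-4y-162=0] ∩ [PF ⟂ AB ⇒ -4x-13y+120=0]]
   so F = (2586/185, 912/185)

F = (2586/185, 912/185)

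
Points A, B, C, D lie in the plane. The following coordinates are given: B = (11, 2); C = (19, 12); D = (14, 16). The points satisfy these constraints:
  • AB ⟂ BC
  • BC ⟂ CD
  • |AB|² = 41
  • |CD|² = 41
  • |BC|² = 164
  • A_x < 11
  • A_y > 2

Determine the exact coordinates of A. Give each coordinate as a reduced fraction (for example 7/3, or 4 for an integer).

A = (6, 6)

1. A_x = 6  [[AB ⟂ BC ⇒ -8x-10y+108=0] ∩ [|A−(11, 2)|²=41]]
2. A_y = 6  [[AB ⟂ BC ⇒ -8x-10y+108=0] ∩ [|A−(11, 2)|²=41]]
   so A = (6, 6)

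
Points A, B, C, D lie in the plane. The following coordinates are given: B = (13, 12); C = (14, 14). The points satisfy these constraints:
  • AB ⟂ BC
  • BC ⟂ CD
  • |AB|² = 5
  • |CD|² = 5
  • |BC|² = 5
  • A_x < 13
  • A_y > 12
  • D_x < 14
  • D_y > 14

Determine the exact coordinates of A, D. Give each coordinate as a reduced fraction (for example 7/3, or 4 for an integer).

1. A_x = 11  [[AB ⟂ BC ⇒ -1x-2y+37=0] ∩ [|A−(13, 12)|²=5]]
2. A_y = 13  [[AB ⟂ BC ⇒ -1x-2y+37=0] ∩ [|A−(13, 12)|²=5]]
   so A = (11, 13)
3. D_x = 12  [[BC ⟂ CD ⇒ 1x+2y-42=0] ∩ [|D−(14, 14)|²=5]]
4. D_y = 15  [[BC ⟂ CD ⇒ 1x+2y-42=0] ∩ [|D−(14, 14)|²=5]]
   so D = (12, 15)

A = (11, 13)
D = (12, 15)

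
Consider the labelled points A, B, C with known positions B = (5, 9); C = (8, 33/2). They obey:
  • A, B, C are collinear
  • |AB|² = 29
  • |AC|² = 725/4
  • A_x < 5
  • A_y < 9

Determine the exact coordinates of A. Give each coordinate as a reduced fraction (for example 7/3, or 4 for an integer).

1. A_x = 3  [[A, B, C are collinear ⇒ -15/2x+3y+21/2=0] ∩ [|A−(5, 9)|²=29]]
2. A_y = 4  [[A, B, C are collinear ⇒ -15/2x+3y+21/2=0] ∩ [|A−(5, 9)|²=29]]
   so A = (3, 4)

A = (3, 4)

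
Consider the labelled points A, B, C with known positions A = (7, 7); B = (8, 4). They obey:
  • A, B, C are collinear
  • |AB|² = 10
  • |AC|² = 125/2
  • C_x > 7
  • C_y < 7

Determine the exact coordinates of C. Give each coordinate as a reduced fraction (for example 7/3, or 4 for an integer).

C = (19/2, -1/2)

1. C_x = 19/2  [[A, B, C are collinear ⇒ 3x+1y-28=0] ∩ [|C−(7, 7)|²=125/2]]
2. C_y = -1/2  [[A, B, C are collinear ⇒ 3x+1y-28=0] ∩ [|C−(7, 7)|²=125/2]]
   so C = (19/2, -1/2)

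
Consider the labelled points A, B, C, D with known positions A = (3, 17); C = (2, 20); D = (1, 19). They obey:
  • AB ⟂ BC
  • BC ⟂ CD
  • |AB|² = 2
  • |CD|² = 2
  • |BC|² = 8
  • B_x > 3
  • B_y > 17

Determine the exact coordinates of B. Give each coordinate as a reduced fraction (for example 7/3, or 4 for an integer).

B = (4, 18)

1. B_x = 4  [[BC ⟂ CD ⇒ 1x+1y-22=0] ∩ [|B−(3, 17)|²=2]]
2. B_y = 18  [[BC ⟂ CD ⇒ 1x+1y-22=0] ∩ [|B−(3, 17)|²=2]]
   so B = (4, 18)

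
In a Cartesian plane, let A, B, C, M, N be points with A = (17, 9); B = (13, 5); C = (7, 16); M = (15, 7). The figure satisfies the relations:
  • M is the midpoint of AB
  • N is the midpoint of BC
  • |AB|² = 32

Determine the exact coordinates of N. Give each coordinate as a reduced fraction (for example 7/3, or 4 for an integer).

N = (10, 21/2)

1. N_x = 10  [2·N = B+C = (13, 5)+(7, 16)]
2. N_y = 21/2  [2·N = B+C = (13, 5)+(7, 16)]
   so N = (10, 21/2)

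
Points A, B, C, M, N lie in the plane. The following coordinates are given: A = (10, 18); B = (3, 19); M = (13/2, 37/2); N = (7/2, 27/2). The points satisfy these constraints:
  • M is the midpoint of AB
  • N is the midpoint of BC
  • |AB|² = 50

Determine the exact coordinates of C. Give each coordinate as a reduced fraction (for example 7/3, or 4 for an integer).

C = (4, 8)

1. C_x = 4  [C = 2·N−B = 2·(7/2, 27/2)−(3, 19)]
2. C_y = 8  [C = 2·N−B = 2·(7/2, 27/2)−(3, 19)]
   so C = (4, 8)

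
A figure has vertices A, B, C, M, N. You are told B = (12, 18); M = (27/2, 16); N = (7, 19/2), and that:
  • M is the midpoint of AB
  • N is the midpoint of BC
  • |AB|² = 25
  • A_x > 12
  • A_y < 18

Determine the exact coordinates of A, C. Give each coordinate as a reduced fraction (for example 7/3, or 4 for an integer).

1. A_x = 15  [A = 2·M−B = 2·(27/2, 16)−(12, 18)]
2. A_y = 14  [A = 2·M−B = 2·(27/2, 16)−(12, 18)]
   so A = (15, 14)
3. C_x = 2  [C = 2·N−B = 2·(7, 19/2)−(12, 18)]
4. C_y = 1  [C = 2·N−B = 2·(7, 19/2)−(12, 18)]
   so C = (2, 1)

A = (15, 14)
C = (2, 1)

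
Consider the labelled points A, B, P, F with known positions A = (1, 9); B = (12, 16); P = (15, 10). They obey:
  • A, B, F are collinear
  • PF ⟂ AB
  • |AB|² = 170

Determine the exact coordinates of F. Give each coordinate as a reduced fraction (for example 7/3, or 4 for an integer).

1. F_x = 1941/170  [[A, B, F are collinear ⇒ -7x+11y-92=0] ∩ [PF ⟂ AB ⇒ 11x+7y-235=0]]
2. F_y = 2657/170  [[A, B, F are collinear ⇒ -7x+11y-92=0] ∩ [PF ⟂ AB ⇒ 11x+7y-235=0]]
   so F = (1941/170, 2657/170)

F = (1941/170, 2657/170)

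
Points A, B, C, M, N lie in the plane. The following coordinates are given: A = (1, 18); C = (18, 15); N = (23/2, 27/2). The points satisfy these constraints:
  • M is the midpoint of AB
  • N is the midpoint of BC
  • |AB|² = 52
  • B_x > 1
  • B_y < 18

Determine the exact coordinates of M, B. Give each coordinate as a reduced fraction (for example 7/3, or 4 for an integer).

M = (3, 15)
B = (5, 12)

1. B_x = 5  [B = 2·N−C = 2·(23/2, 27/2)−(18, 15)]
2. B_y = 12  [B = 2·N−C = 2·(23/2, 27/2)−(18, 15)]
   so B = (5, 12)
3. M_x = 3  [2·M = A+B = (1, 18)+(5, 12)]
4. M_y = 15  [2·M = A+B = (1, 18)+(5, 12)]
   so M = (3, 15)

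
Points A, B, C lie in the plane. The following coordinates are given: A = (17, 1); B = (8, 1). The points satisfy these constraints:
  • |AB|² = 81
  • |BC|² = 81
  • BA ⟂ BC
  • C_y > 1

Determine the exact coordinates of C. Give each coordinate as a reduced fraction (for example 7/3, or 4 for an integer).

1. C_x = 8  [[BA ⟂ BC ⇒ 9x-72=0] ∩ [|C−(8, 1)|²=81]]
2. C_y = 10  [[BA ⟂ BC ⇒ 9x-72=0] ∩ [|C−(8, 1)|²=81]]
   so C = (8, 10)

C = (8, 10)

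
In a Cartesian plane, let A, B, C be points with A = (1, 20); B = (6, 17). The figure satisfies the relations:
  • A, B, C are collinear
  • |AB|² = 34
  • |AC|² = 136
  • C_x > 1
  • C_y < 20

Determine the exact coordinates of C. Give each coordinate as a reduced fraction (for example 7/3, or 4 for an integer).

1. C_x = 11  [[A, B, C are collinear ⇒ 3x+5y-103=0] ∩ [|C−(1, 20)|²=136]]
2. C_y = 14  [[A, B, C are collinear ⇒ 3x+5y-103=0] ∩ [|C−(1, 20)|²=136]]
   so C = (11, 14)

C = (11, 14)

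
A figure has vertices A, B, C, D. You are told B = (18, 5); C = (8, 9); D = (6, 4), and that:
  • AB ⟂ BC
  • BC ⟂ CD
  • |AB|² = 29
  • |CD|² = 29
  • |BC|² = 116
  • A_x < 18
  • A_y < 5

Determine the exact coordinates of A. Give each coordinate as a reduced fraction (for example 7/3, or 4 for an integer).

1. A_x = 16  [[AB ⟂ BC ⇒ 10x-4y-160=0] ∩ [|A−(18, 5)|²=29]]
2. A_y = 0  [[AB ⟂ BC ⇒ 10x-4y-160=0] ∩ [|A−(18, 5)|²=29]]
   so A = (16, 0)

A = (16, 0)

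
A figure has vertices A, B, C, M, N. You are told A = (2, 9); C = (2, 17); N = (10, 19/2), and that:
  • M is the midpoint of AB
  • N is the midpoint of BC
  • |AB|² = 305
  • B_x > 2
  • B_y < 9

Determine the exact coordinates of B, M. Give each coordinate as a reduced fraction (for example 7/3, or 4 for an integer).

1. B_x = 18  [B = 2·N−C = 2·(10, 19/2)−(2, 17)]
2. B_y = 2  [B = 2·N−C = 2·(10, 19/2)−(2, 17)]
   so B = (18, 2)
3. M_x = 10  [2·M = A+B = (2, 9)+(18, 2)]
4. M_y = 11/2  [2·M = A+B = (2, 9)+(18, 2)]
   so M = (10, 11/2)

B = (18, 2)
M = (10, 11/2)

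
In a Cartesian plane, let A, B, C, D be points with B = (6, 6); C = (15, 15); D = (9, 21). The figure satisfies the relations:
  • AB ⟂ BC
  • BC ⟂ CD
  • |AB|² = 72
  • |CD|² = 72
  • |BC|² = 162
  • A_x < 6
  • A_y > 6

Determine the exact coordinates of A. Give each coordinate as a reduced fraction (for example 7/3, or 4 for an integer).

1. A_x = 0  [[AB ⟂ BC ⇒ -9x-9y+108=0] ∩ [|A−(6, 6)|²=72]]
2. A_y = 12  [[AB ⟂ BC ⇒ -9x-9y+108=0] ∩ [|A−(6, 6)|²=72]]
   so A = (0, 12)

A = (0, 12)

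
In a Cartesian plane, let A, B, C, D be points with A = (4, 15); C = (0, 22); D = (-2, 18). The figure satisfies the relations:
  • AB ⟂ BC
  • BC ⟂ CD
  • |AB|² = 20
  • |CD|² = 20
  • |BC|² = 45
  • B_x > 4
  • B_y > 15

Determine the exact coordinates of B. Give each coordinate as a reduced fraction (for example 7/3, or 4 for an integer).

1. B_x = 6  [[BC ⟂ CD ⇒ 2x+4y-88=0] ∩ [|B−(4, 15)|²=20]]
2. B_y = 19  [[BC ⟂ CD ⇒ 2x+4y-88=0] ∩ [|B−(4, 15)|²=20]]
   so B = (6, 19)

B = (6, 19)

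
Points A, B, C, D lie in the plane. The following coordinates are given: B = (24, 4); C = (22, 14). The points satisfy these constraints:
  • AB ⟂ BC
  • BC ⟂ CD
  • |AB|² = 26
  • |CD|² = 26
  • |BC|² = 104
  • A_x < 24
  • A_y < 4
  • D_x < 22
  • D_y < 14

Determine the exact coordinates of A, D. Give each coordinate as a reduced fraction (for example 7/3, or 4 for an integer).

A = (19, 3)
D = (17, 13)

1. A_x = 19  [[AB ⟂ BC ⇒ 2x-10y-8=0] ∩ [|A−(24, 4)|²=26]]
2. A_y = 3  [[AB ⟂ BC ⇒ 2x-10y-8=0] ∩ [|A−(24, 4)|²=26]]
   so A = (19, 3)
3. D_x = 17  [[BC ⟂ CD ⇒ -2x+10y-96=0] ∩ [|D−(22, 14)|²=26]]
4. D_y = 13  [[BC ⟂ CD ⇒ -2x+10y-96=0] ∩ [|D−(22, 14)|²=26]]
   so D = (17, 13)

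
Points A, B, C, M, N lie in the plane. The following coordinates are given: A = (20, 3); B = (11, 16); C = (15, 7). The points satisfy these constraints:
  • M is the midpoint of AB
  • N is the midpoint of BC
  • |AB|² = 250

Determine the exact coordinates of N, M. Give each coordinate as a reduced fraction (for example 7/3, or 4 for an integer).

1. M_x = 31/2  [2·M = A+B = (20, 3)+(11, 16)]
2. M_y = 19/2  [2·M = A+B = (20, 3)+(11, 16)]
   so M = (31/2, 19/2)
3. N_x = 13  [2·N = B+C = (11, 16)+(15, 7)]
4. N_y = 23/2  [2·N = B+C = (11, 16)+(15, 7)]
   so N = (13, 23/2)

N = (13, 23/2)
M = (31/2, 19/2)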